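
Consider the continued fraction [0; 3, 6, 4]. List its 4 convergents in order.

0/1, 1/3, 6/19, 25/79

Using the convergent recurrence p_i = a_i*p_{i-1} + p_{i-2}, q_i = a_i*q_{i-1} + q_{i-2} with p_{-2}=0, p_{-1}=1, q_{-2}=1, q_{-1}=0:
  i=0: a_0=0, p_0 = 0*1 + 0 = 0, q_0 = 0*0 + 1 = 1.
  i=1: a_1=3, p_1 = 3*0 + 1 = 1, q_1 = 3*1 + 0 = 3.
  i=2: a_2=6, p_2 = 6*1 + 0 = 6, q_2 = 6*3 + 1 = 19.
  i=3: a_3=4, p_3 = 4*6 + 1 = 25, q_3 = 4*19 + 3 = 79.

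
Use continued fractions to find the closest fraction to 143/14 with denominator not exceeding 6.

Expand x = 143/14 as a continued fraction with the Euclidean algorithm:
  143 = 10*14 + 3, so a_0 = 10.
  14 = 4*3 + 2, so a_1 = 4.
  3 = 1*2 + 1, so a_2 = 1.
  2 = 2*1 + 0, so a_3 = 2.
so x = [10; 4, 1, 2].
Convergents (p_i = a_i*p_{i-1} + p_{i-2}, q_i = a_i*q_{i-1} + q_{i-2} with p_{-2}=0, p_{-1}=1, q_{-2}=1, q_{-1}=0), until the denominator exceeds 6:
  i=0: a_0=10, p_0 = 10*1 + 0 = 10, q_0 = 10*0 + 1 = 1.
  i=1: a_1=4, p_1 = 4*10 + 1 = 41, q_1 = 4*1 + 0 = 4.
  i=2: a_2=1, p_2 = 1*41 + 10 = 51, q_2 = 1*4 + 1 = 5.
  i=3: a_3=2, p_3 = 2*51 + 41 = 143, q_3 = 2*5 + 4 = 14.
q_3 = 14 > 6, so the last convergent with denominator <= 6 is p_2/q_2 = 51/5.
The closest fraction with denominator <= 6 is either p_2/q_2 or the intermediate fraction (k*p_2 + p_1)/(k*q_2 + q_1) with the largest k >= 1 whose denominator stays <= 6; these approach x as k grows, and every other convergent or intermediate fraction in range is farther away.
Largest k: floor((6 - q_1)/q_2) = floor((6 - 4)/5) = 0.
Since k = 0, no intermediate fraction beyond p_2/q_2 has denominator <= 6, so the convergent 51/5 is the closest (its error is |143*5 - 51*14|/(14*5) = 1/70).

51/5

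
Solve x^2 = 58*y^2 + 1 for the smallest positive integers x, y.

(x, y) = (19603, 2574)

First expand sqrt(58) as a continued fraction. With x_i = (sqrt(58) + m_i)/d_i and (m_0, d_0) = (0, 1): a_0 = floor(sqrt(58)) = 7, since 7^2 = 49 <= 58 < 64 = 8^2.
Iterate m_{i+1} = d_i*a_i - m_i, d_{i+1} = (58 - m_{i+1}^2)/d_i, a_{i+1} = floor((a_0 + m_{i+1})/d_{i+1}):
  m_1 = 1*7 - 0 = 7, d_1 = (58 - 7^2)/1 = 9/1 = 9, a_1 = floor((7 + 7)/9) = 1.
  m_2 = 9*1 - 7 = 2, d_2 = (58 - 2^2)/9 = 54/9 = 6, a_2 = floor((7 + 2)/6) = 1.
  m_3 = 6*1 - 2 = 4, d_3 = (58 - 4^2)/6 = 42/6 = 7, a_3 = floor((7 + 4)/7) = 1.
  m_4 = 7*1 - 4 = 3, d_4 = (58 - 3^2)/7 = 49/7 = 7, a_4 = floor((7 + 3)/7) = 1.
  m_5 = 7*1 - 3 = 4, d_5 = (58 - 4^2)/7 = 42/7 = 6, a_5 = floor((7 + 4)/6) = 1.
  m_6 = 6*1 - 4 = 2, d_6 = (58 - 2^2)/6 = 54/6 = 9, a_6 = floor((7 + 2)/9) = 1.
  m_7 = 9*1 - 2 = 7, d_7 = (58 - 7^2)/9 = 9/9 = 1, a_7 = floor((7 + 7)/1) = 14.
  m_8 = 1*14 - 7 = 7, d_8 = (58 - 7^2)/1 = 9/1 = 9: (m_8, d_8) = (m_1, d_1) = (7, 9), so from here the quotients repeat a_1, ..., a_7; the period length is 7.
So sqrt(58) = [7; (1, 1, 1, 1, 1, 1, 14)] with period length k = 7.
k is odd, so (p_{k-1}, q_{k-1}) only solves x^2 - 58y^2 = -1 and the fundamental solution of x^2 - 58y^2 = 1 is (p_{2k-1}, q_{2k-1}) = (p_13, q_13); compute convergents through index 13, running through the period twice.
Convergents (p_i = a_i*p_{i-1} + p_{i-2}, q_i = a_i*q_{i-1} + q_{i-2} with p_{-2}=0, p_{-1}=1, q_{-2}=1, q_{-1}=0):
  i=0: a_0=7, p_0 = 7*1 + 0 = 7, q_0 = 7*0 + 1 = 1.
  i=1: a_1=1, p_1 = 1*7 + 1 = 8, q_1 = 1*1 + 0 = 1.
  i=2: a_2=1, p_2 = 1*8 + 7 = 15, q_2 = 1*1 + 1 = 2.
  i=3: a_3=1, p_3 = 1*15 + 8 = 23, q_3 = 1*2 + 1 = 3.
  i=4: a_4=1, p_4 = 1*23 + 15 = 38, q_4 = 1*3 + 2 = 5.
  i=5: a_5=1, p_5 = 1*38 + 23 = 61, q_5 = 1*5 + 3 = 8.
  i=6: a_6=1, p_6 = 1*61 + 38 = 99, q_6 = 1*8 + 5 = 13.
  i=7: a_7=14, p_7 = 14*99 + 61 = 1447, q_7 = 14*13 + 8 = 190.
  i=8: a_8=1, p_8 = 1*1447 + 99 = 1546, q_8 = 1*190 + 13 = 203.
  i=9: a_9=1, p_9 = 1*1546 + 1447 = 2993, q_9 = 1*203 + 190 = 393.
  i=10: a_10=1, p_10 = 1*2993 + 1546 = 4539, q_10 = 1*393 + 203 = 596.
  i=11: a_11=1, p_11 = 1*4539 + 2993 = 7532, q_11 = 1*596 + 393 = 989.
  i=12: a_12=1, p_12 = 1*7532 + 4539 = 12071, q_12 = 1*989 + 596 = 1585.
  i=13: a_13=1, p_13 = 1*12071 + 7532 = 19603, q_13 = 1*1585 + 989 = 2574.
Indeed p_6^2 - 58*q_6^2 = 9801 - 9802 = -1, not +1.
Check: 19603^2 - 58*2574^2 = 384277609 - 384277608 = 1, so (x, y) = (19603, 2574) solves the equation, and by the theorem it is the least positive solution.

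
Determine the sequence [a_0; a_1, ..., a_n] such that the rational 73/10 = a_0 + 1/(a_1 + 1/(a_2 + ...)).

[7; 3, 3]

Run the Euclidean algorithm on 73 and 10; the successive quotients are the partial quotients a_0, a_1, ... (each step inverts the fractional part left over by the previous one):
  73 = 7*10 + 3, so a_0 = 7.
  10 = 3*3 + 1, so a_1 = 3.
  3 = 3*1 + 0, so a_2 = 3.
The remainder reaches 0 after 3 divisions, so the expansion has 3 partial quotients, read off in order.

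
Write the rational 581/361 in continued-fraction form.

[1; 1, 1, 1, 1, 3, 1, 1, 1, 5]

Run the Euclidean algorithm on 581 and 361; the successive quotients are the partial quotients a_0, a_1, ... (each step inverts the fractional part left over by the previous one):
  581 = 1*361 + 220, so a_0 = 1.
  361 = 1*220 + 141, so a_1 = 1.
  220 = 1*141 + 79, so a_2 = 1.
  141 = 1*79 + 62, so a_3 = 1.
  79 = 1*62 + 17, so a_4 = 1.
  62 = 3*17 + 11, so a_5 = 3.
  17 = 1*11 + 6, so a_6 = 1.
  11 = 1*6 + 5, so a_7 = 1.
  6 = 1*5 + 1, so a_8 = 1.
  5 = 5*1 + 0, so a_9 = 5.
The remainder reaches 0 after 10 divisions, so the expansion has 10 partial quotients, read off in order.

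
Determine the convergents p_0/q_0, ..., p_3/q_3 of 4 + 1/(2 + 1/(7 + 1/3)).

4/1, 9/2, 67/15, 210/47

Using the convergent recurrence p_i = a_i*p_{i-1} + p_{i-2}, q_i = a_i*q_{i-1} + q_{i-2} with p_{-2}=0, p_{-1}=1, q_{-2}=1, q_{-1}=0:
  i=0: a_0=4, p_0 = 4*1 + 0 = 4, q_0 = 4*0 + 1 = 1.
  i=1: a_1=2, p_1 = 2*4 + 1 = 9, q_1 = 2*1 + 0 = 2.
  i=2: a_2=7, p_2 = 7*9 + 4 = 67, q_2 = 7*2 + 1 = 15.
  i=3: a_3=3, p_3 = 3*67 + 9 = 210, q_3 = 3*15 + 2 = 47.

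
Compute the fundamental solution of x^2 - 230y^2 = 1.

(x, y) = (91, 6)

First expand sqrt(230) as a continued fraction. With x_i = (sqrt(230) + m_i)/d_i and (m_0, d_0) = (0, 1): a_0 = floor(sqrt(230)) = 15, since 15^2 = 225 <= 230 < 256 = 16^2.
Iterate m_{i+1} = d_i*a_i - m_i, d_{i+1} = (230 - m_{i+1}^2)/d_i, a_{i+1} = floor((a_0 + m_{i+1})/d_{i+1}):
  m_1 = 1*15 - 0 = 15, d_1 = (230 - 15^2)/1 = 5/1 = 5, a_1 = floor((15 + 15)/5) = 6.
  m_2 = 5*6 - 15 = 15, d_2 = (230 - 15^2)/5 = 5/5 = 1, a_2 = floor((15 + 15)/1) = 30.
  m_3 = 1*30 - 15 = 15, d_3 = (230 - 15^2)/1 = 5/1 = 5: (m_3, d_3) = (m_1, d_1) = (15, 5), so from here the quotients repeat a_1, a_2; the period length is 2.
So sqrt(230) = [15; (6, 30)] with period length k = 2.
k is even, so the fundamental solution of x^2 - 230y^2 = 1 is (p_{k-1}, q_{k-1}) = (p_1, q_1); compute convergents through index 1.
Convergents (p_i = a_i*p_{i-1} + p_{i-2}, q_i = a_i*q_{i-1} + q_{i-2} with p_{-2}=0, p_{-1}=1, q_{-2}=1, q_{-1}=0):
  i=0: a_0=15, p_0 = 15*1 + 0 = 15, q_0 = 15*0 + 1 = 1.
  i=1: a_1=6, p_1 = 6*15 + 1 = 91, q_1 = 6*1 + 0 = 6.
Check: 91^2 - 230*6^2 = 8281 - 8280 = 1, so (x, y) = (91, 6) solves the equation, and by the theorem it is the least positive solution.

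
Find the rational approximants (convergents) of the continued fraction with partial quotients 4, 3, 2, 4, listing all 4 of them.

4/1, 13/3, 30/7, 133/31

Using the convergent recurrence p_i = a_i*p_{i-1} + p_{i-2}, q_i = a_i*q_{i-1} + q_{i-2} with p_{-2}=0, p_{-1}=1, q_{-2}=1, q_{-1}=0:
  i=0: a_0=4, p_0 = 4*1 + 0 = 4, q_0 = 4*0 + 1 = 1.
  i=1: a_1=3, p_1 = 3*4 + 1 = 13, q_1 = 3*1 + 0 = 3.
  i=2: a_2=2, p_2 = 2*13 + 4 = 30, q_2 = 2*3 + 1 = 7.
  i=3: a_3=4, p_3 = 4*30 + 13 = 133, q_3 = 4*7 + 3 = 31.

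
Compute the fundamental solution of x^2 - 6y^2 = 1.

First expand sqrt(6) as a continued fraction. With x_i = (sqrt(6) + m_i)/d_i and (m_0, d_0) = (0, 1): a_0 = floor(sqrt(6)) = 2, since 2^2 = 4 <= 6 < 9 = 3^2.
Iterate m_{i+1} = d_i*a_i - m_i, d_{i+1} = (6 - m_{i+1}^2)/d_i, a_{i+1} = floor((a_0 + m_{i+1})/d_{i+1}):
  m_1 = 1*2 - 0 = 2, d_1 = (6 - 2^2)/1 = 2/1 = 2, a_1 = floor((2 + 2)/2) = 2.
  m_2 = 2*2 - 2 = 2, d_2 = (6 - 2^2)/2 = 2/2 = 1, a_2 = floor((2 + 2)/1) = 4.
  m_3 = 1*4 - 2 = 2, d_3 = (6 - 2^2)/1 = 2/1 = 2: (m_3, d_3) = (m_1, d_1) = (2, 2), so from here the quotients repeat a_1, a_2; the period length is 2.
So sqrt(6) = [2; (2, 4)] with period length k = 2.
k is even, so the fundamental solution of x^2 - 6y^2 = 1 is (p_{k-1}, q_{k-1}) = (p_1, q_1); compute convergents through index 1.
Convergents (p_i = a_i*p_{i-1} + p_{i-2}, q_i = a_i*q_{i-1} + q_{i-2} with p_{-2}=0, p_{-1}=1, q_{-2}=1, q_{-1}=0):
  i=0: a_0=2, p_0 = 2*1 + 0 = 2, q_0 = 2*0 + 1 = 1.
  i=1: a_1=2, p_1 = 2*2 + 1 = 5, q_1 = 2*1 + 0 = 2.
Check: 5^2 - 6*2^2 = 25 - 24 = 1, so (x, y) = (5, 2) solves the equation, and by the theorem it is the least positive solution.

(x, y) = (5, 2)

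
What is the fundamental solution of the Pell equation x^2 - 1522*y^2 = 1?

(x, y) = (3043, 78)

First expand sqrt(1522) as a continued fraction. With x_i = (sqrt(1522) + m_i)/d_i and (m_0, d_0) = (0, 1): a_0 = floor(sqrt(1522)) = 39, since 39^2 = 1521 <= 1522 < 1600 = 40^2.
Iterate m_{i+1} = d_i*a_i - m_i, d_{i+1} = (1522 - m_{i+1}^2)/d_i, a_{i+1} = floor((a_0 + m_{i+1})/d_{i+1}):
  m_1 = 1*39 - 0 = 39, d_1 = (1522 - 39^2)/1 = 1/1 = 1, a_1 = floor((39 + 39)/1) = 78.
  m_2 = 1*78 - 39 = 39, d_2 = (1522 - 39^2)/1 = 1/1 = 1: (m_2, d_2) = (m_1, d_1) = (39, 1), so from here the quotient a_1 repeats; the period length is 1.
So sqrt(1522) = [39; (78)] with period length k = 1.
k is odd, so (p_{k-1}, q_{k-1}) only solves x^2 - 1522y^2 = -1 and the fundamental solution of x^2 - 1522y^2 = 1 is (p_{2k-1}, q_{2k-1}) = (p_1, q_1); compute convergents through index 1, running through the period twice.
Convergents (p_i = a_i*p_{i-1} + p_{i-2}, q_i = a_i*q_{i-1} + q_{i-2} with p_{-2}=0, p_{-1}=1, q_{-2}=1, q_{-1}=0):
  i=0: a_0=39, p_0 = 39*1 + 0 = 39, q_0 = 39*0 + 1 = 1.
  i=1: a_1=78, p_1 = 78*39 + 1 = 3043, q_1 = 78*1 + 0 = 78.
Indeed p_0^2 - 1522*q_0^2 = 1521 - 1522 = -1, not +1.
Check: 3043^2 - 1522*78^2 = 9259849 - 9259848 = 1, so (x, y) = (3043, 78) solves the equation, and by the theorem it is the least positive solution.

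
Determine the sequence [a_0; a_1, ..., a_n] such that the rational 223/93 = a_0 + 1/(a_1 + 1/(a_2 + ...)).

Run the Euclidean algorithm on 223 and 93; the successive quotients are the partial quotients a_0, a_1, ... (each step inverts the fractional part left over by the previous one):
  223 = 2*93 + 37, so a_0 = 2.
  93 = 2*37 + 19, so a_1 = 2.
  37 = 1*19 + 18, so a_2 = 1.
  19 = 1*18 + 1, so a_3 = 1.
  18 = 18*1 + 0, so a_4 = 18.
The remainder reaches 0 after 5 divisions, so the expansion has 5 partial quotients, read off in order.

[2; 2, 1, 1, 18]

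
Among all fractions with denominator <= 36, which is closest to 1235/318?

101/26

Expand x = 1235/318 as a continued fraction with the Euclidean algorithm:
  1235 = 3*318 + 281, so a_0 = 3.
  318 = 1*281 + 37, so a_1 = 1.
  281 = 7*37 + 22, so a_2 = 7.
  37 = 1*22 + 15, so a_3 = 1.
  22 = 1*15 + 7, so a_4 = 1.
  15 = 2*7 + 1, so a_5 = 2.
  7 = 7*1 + 0, so a_6 = 7.
so x = [3; 1, 7, 1, 1, 2, 7].
Convergents (p_i = a_i*p_{i-1} + p_{i-2}, q_i = a_i*q_{i-1} + q_{i-2} with p_{-2}=0, p_{-1}=1, q_{-2}=1, q_{-1}=0), until the denominator exceeds 36:
  i=0: a_0=3, p_0 = 3*1 + 0 = 3, q_0 = 3*0 + 1 = 1.
  i=1: a_1=1, p_1 = 1*3 + 1 = 4, q_1 = 1*1 + 0 = 1.
  i=2: a_2=7, p_2 = 7*4 + 3 = 31, q_2 = 7*1 + 1 = 8.
  i=3: a_3=1, p_3 = 1*31 + 4 = 35, q_3 = 1*8 + 1 = 9.
  i=4: a_4=1, p_4 = 1*35 + 31 = 66, q_4 = 1*9 + 8 = 17.
  i=5: a_5=2, p_5 = 2*66 + 35 = 167, q_5 = 2*17 + 9 = 43.
q_5 = 43 > 36, so the last convergent with denominator <= 36 is p_4/q_4 = 66/17.
The closest fraction with denominator <= 36 is either p_4/q_4 or the intermediate fraction (k*p_4 + p_3)/(k*q_4 + q_3) with the largest k >= 1 whose denominator stays <= 36; these approach x as k grows, and every other convergent or intermediate fraction in range is farther away.
Largest k: floor((36 - q_3)/q_4) = floor((36 - 9)/17) = 1.
That gives (1*66 + 35)/(1*17 + 9) = 101/26.
Compare the errors: |x - 66/17| = |1235*17 - 66*318|/(318*17) = 7/5406, and |x - 101/26| = |1235*26 - 101*318|/(318*26) = 8/8268.
Cross-multiplying, 8*5406 = 43248 < 57876 = 7*8268, so 8/8268 is smaller: the intermediate fraction 101/26 is closer to x than 66/17.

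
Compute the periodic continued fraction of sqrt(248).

Write x_i = (sqrt(248) + m_i)/d_i with (m_0, d_0) = (0, 1). a_0 = floor(sqrt(248)) = 15, since 15^2 = 225 <= 248 < 256 = 16^2.
Iterate m_{i+1} = d_i*a_i - m_i, d_{i+1} = (248 - m_{i+1}^2)/d_i, a_{i+1} = floor((a_0 + m_{i+1})/d_{i+1}):
  m_1 = 1*15 - 0 = 15, d_1 = (248 - 15^2)/1 = 23/1 = 23, a_1 = floor((15 + 15)/23) = 1.
  m_2 = 23*1 - 15 = 8, d_2 = (248 - 8^2)/23 = 184/23 = 8, a_2 = floor((15 + 8)/8) = 2.
  m_3 = 8*2 - 8 = 8, d_3 = (248 - 8^2)/8 = 184/8 = 23, a_3 = floor((15 + 8)/23) = 1.
  m_4 = 23*1 - 8 = 15, d_4 = (248 - 15^2)/23 = 23/23 = 1, a_4 = floor((15 + 15)/1) = 30.
  m_5 = 1*30 - 15 = 15, d_5 = (248 - 15^2)/1 = 23/1 = 23: (m_5, d_5) = (m_1, d_1) = (15, 23), so from here the quotients repeat a_1, ..., a_4; the period length is 4.
Hence the expansion of sqrt(248) is a_0 = 15 followed by the repeating block 1, 2, 1, 30 (period 4).

[15; (1, 2, 1, 30)]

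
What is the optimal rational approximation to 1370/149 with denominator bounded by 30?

Expand x = 1370/149 as a continued fraction with the Euclidean algorithm:
  1370 = 9*149 + 29, so a_0 = 9.
  149 = 5*29 + 4, so a_1 = 5.
  29 = 7*4 + 1, so a_2 = 7.
  4 = 4*1 + 0, so a_3 = 4.
so x = [9; 5, 7, 4].
Convergents (p_i = a_i*p_{i-1} + p_{i-2}, q_i = a_i*q_{i-1} + q_{i-2} with p_{-2}=0, p_{-1}=1, q_{-2}=1, q_{-1}=0), until the denominator exceeds 30:
  i=0: a_0=9, p_0 = 9*1 + 0 = 9, q_0 = 9*0 + 1 = 1.
  i=1: a_1=5, p_1 = 5*9 + 1 = 46, q_1 = 5*1 + 0 = 5.
  i=2: a_2=7, p_2 = 7*46 + 9 = 331, q_2 = 7*5 + 1 = 36.
q_2 = 36 > 30, so the last convergent with denominator <= 30 is p_1/q_1 = 46/5.
The closest fraction with denominator <= 30 is either p_1/q_1 or the intermediate fraction (k*p_1 + p_0)/(k*q_1 + q_0) with the largest k >= 1 whose denominator stays <= 30; these approach x as k grows, and every other convergent or intermediate fraction in range is farther away.
Largest k: floor((30 - q_0)/q_1) = floor((30 - 1)/5) = 5.
That gives (5*46 + 9)/(5*5 + 1) = 239/26.
Compare the errors: |x - 46/5| = |1370*5 - 46*149|/(149*5) = 4/745, and |x - 239/26| = |1370*26 - 239*149|/(149*26) = 9/3874.
Cross-multiplying, 9*745 = 6705 < 15496 = 4*3874, so 9/3874 is smaller: the intermediate fraction 239/26 is closer to x than 46/5.

239/26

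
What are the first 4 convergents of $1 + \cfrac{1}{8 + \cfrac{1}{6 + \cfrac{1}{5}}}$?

Using the convergent recurrence p_i = a_i*p_{i-1} + p_{i-2}, q_i = a_i*q_{i-1} + q_{i-2} with p_{-2}=0, p_{-1}=1, q_{-2}=1, q_{-1}=0:
  i=0: a_0=1, p_0 = 1*1 + 0 = 1, q_0 = 1*0 + 1 = 1.
  i=1: a_1=8, p_1 = 8*1 + 1 = 9, q_1 = 8*1 + 0 = 8.
  i=2: a_2=6, p_2 = 6*9 + 1 = 55, q_2 = 6*8 + 1 = 49.
  i=3: a_3=5, p_3 = 5*55 + 9 = 284, q_3 = 5*49 + 8 = 253.

1/1, 9/8, 55/49, 284/253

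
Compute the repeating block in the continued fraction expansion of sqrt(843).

Write x_i = (sqrt(843) + m_i)/d_i with (m_0, d_0) = (0, 1). a_0 = floor(sqrt(843)) = 29, since 29^2 = 841 <= 843 < 900 = 30^2.
Iterate m_{i+1} = d_i*a_i - m_i, d_{i+1} = (843 - m_{i+1}^2)/d_i, a_{i+1} = floor((a_0 + m_{i+1})/d_{i+1}):
  m_1 = 1*29 - 0 = 29, d_1 = (843 - 29^2)/1 = 2/1 = 2, a_1 = floor((29 + 29)/2) = 29.
  m_2 = 2*29 - 29 = 29, d_2 = (843 - 29^2)/2 = 2/2 = 1, a_2 = floor((29 + 29)/1) = 58.
  m_3 = 1*58 - 29 = 29, d_3 = (843 - 29^2)/1 = 2/1 = 2: (m_3, d_3) = (m_1, d_1) = (29, 2), so from here the quotients repeat a_1, a_2; the period length is 2.
Hence the expansion of sqrt(843) is a_0 = 29 followed by the repeating block 29, 58 (period 2).

[29; (29, 58)]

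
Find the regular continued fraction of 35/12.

[2; 1, 11]

Run the Euclidean algorithm on 35 and 12; the successive quotients are the partial quotients a_0, a_1, ... (each step inverts the fractional part left over by the previous one):
  35 = 2*12 + 11, so a_0 = 2.
  12 = 1*11 + 1, so a_1 = 1.
  11 = 11*1 + 0, so a_2 = 11.
The remainder reaches 0 after 3 divisions, so the expansion has 3 partial quotients, read off in order.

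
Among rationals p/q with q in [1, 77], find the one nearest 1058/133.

Expand x = 1058/133 as a continued fraction with the Euclidean algorithm:
  1058 = 7*133 + 127, so a_0 = 7.
  133 = 1*127 + 6, so a_1 = 1.
  127 = 21*6 + 1, so a_2 = 21.
  6 = 6*1 + 0, so a_3 = 6.
so x = [7; 1, 21, 6].
Convergents (p_i = a_i*p_{i-1} + p_{i-2}, q_i = a_i*q_{i-1} + q_{i-2} with p_{-2}=0, p_{-1}=1, q_{-2}=1, q_{-1}=0), until the denominator exceeds 77:
  i=0: a_0=7, p_0 = 7*1 + 0 = 7, q_0 = 7*0 + 1 = 1.
  i=1: a_1=1, p_1 = 1*7 + 1 = 8, q_1 = 1*1 + 0 = 1.
  i=2: a_2=21, p_2 = 21*8 + 7 = 175, q_2 = 21*1 + 1 = 22.
  i=3: a_3=6, p_3 = 6*175 + 8 = 1058, q_3 = 6*22 + 1 = 133.
q_3 = 133 > 77, so the last convergent with denominator <= 77 is p_2/q_2 = 175/22.
The closest fraction with denominator <= 77 is either p_2/q_2 or the intermediate fraction (k*p_2 + p_1)/(k*q_2 + q_1) with the largest k >= 1 whose denominator stays <= 77; these approach x as k grows, and every other convergent or intermediate fraction in range is farther away.
Largest k: floor((77 - q_1)/q_2) = floor((77 - 1)/22) = 3.
That gives (3*175 + 8)/(3*22 + 1) = 533/67.
Compare the errors: |x - 175/22| = |1058*22 - 175*133|/(133*22) = 1/2926, and |x - 533/67| = |1058*67 - 533*133|/(133*67) = 3/8911.
Cross-multiplying, 3*2926 = 8778 < 8911 = 1*8911, so 3/8911 is smaller: the intermediate fraction 533/67 is closer to x than 175/22.

533/67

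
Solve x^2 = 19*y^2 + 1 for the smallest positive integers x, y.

First expand sqrt(19) as a continued fraction. With x_i = (sqrt(19) + m_i)/d_i and (m_0, d_0) = (0, 1): a_0 = floor(sqrt(19)) = 4, since 4^2 = 16 <= 19 < 25 = 5^2.
Iterate m_{i+1} = d_i*a_i - m_i, d_{i+1} = (19 - m_{i+1}^2)/d_i, a_{i+1} = floor((a_0 + m_{i+1})/d_{i+1}):
  m_1 = 1*4 - 0 = 4, d_1 = (19 - 4^2)/1 = 3/1 = 3, a_1 = floor((4 + 4)/3) = 2.
  m_2 = 3*2 - 4 = 2, d_2 = (19 - 2^2)/3 = 15/3 = 5, a_2 = floor((4 + 2)/5) = 1.
  m_3 = 5*1 - 2 = 3, d_3 = (19 - 3^2)/5 = 10/5 = 2, a_3 = floor((4 + 3)/2) = 3.
  m_4 = 2*3 - 3 = 3, d_4 = (19 - 3^2)/2 = 10/2 = 5, a_4 = floor((4 + 3)/5) = 1.
  m_5 = 5*1 - 3 = 2, d_5 = (19 - 2^2)/5 = 15/5 = 3, a_5 = floor((4 + 2)/3) = 2.
  m_6 = 3*2 - 2 = 4, d_6 = (19 - 4^2)/3 = 3/3 = 1, a_6 = floor((4 + 4)/1) = 8.
  m_7 = 1*8 - 4 = 4, d_7 = (19 - 4^2)/1 = 3/1 = 3: (m_7, d_7) = (m_1, d_1) = (4, 3), so from here the quotients repeat a_1, ..., a_6; the period length is 6.
So sqrt(19) = [4; (2, 1, 3, 1, 2, 8)] with period length k = 6.
k is even, so the fundamental solution of x^2 - 19y^2 = 1 is (p_{k-1}, q_{k-1}) = (p_5, q_5); compute convergents through index 5.
Convergents (p_i = a_i*p_{i-1} + p_{i-2}, q_i = a_i*q_{i-1} + q_{i-2} with p_{-2}=0, p_{-1}=1, q_{-2}=1, q_{-1}=0):
  i=0: a_0=4, p_0 = 4*1 + 0 = 4, q_0 = 4*0 + 1 = 1.
  i=1: a_1=2, p_1 = 2*4 + 1 = 9, q_1 = 2*1 + 0 = 2.
  i=2: a_2=1, p_2 = 1*9 + 4 = 13, q_2 = 1*2 + 1 = 3.
  i=3: a_3=3, p_3 = 3*13 + 9 = 48, q_3 = 3*3 + 2 = 11.
  i=4: a_4=1, p_4 = 1*48 + 13 = 61, q_4 = 1*11 + 3 = 14.
  i=5: a_5=2, p_5 = 2*61 + 48 = 170, q_5 = 2*14 + 11 = 39.
Check: 170^2 - 19*39^2 = 28900 - 28899 = 1, so (x, y) = (170, 39) solves the equation, and by the theorem it is the least positive solution.

(x, y) = (170, 39)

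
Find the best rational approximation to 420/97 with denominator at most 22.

Expand x = 420/97 as a continued fraction with the Euclidean algorithm:
  420 = 4*97 + 32, so a_0 = 4.
  97 = 3*32 + 1, so a_1 = 3.
  32 = 32*1 + 0, so a_2 = 32.
so x = [4; 3, 32].
Convergents (p_i = a_i*p_{i-1} + p_{i-2}, q_i = a_i*q_{i-1} + q_{i-2} with p_{-2}=0, p_{-1}=1, q_{-2}=1, q_{-1}=0), until the denominator exceeds 22:
  i=0: a_0=4, p_0 = 4*1 + 0 = 4, q_0 = 4*0 + 1 = 1.
  i=1: a_1=3, p_1 = 3*4 + 1 = 13, q_1 = 3*1 + 0 = 3.
  i=2: a_2=32, p_2 = 32*13 + 4 = 420, q_2 = 32*3 + 1 = 97.
q_2 = 97 > 22, so the last convergent with denominator <= 22 is p_1/q_1 = 13/3.
The closest fraction with denominator <= 22 is either p_1/q_1 or the intermediate fraction (k*p_1 + p_0)/(k*q_1 + q_0) with the largest k >= 1 whose denominator stays <= 22; these approach x as k grows, and every other convergent or intermediate fraction in range is farther away.
Largest k: floor((22 - q_0)/q_1) = floor((22 - 1)/3) = 7.
That gives (7*13 + 4)/(7*3 + 1) = 95/22.
Compare the errors: |x - 13/3| = |420*3 - 13*97|/(97*3) = 1/291, and |x - 95/22| = |420*22 - 95*97|/(97*22) = 25/2134.
Cross-multiplying, 1*2134 = 2134 < 7275 = 25*291, so 1/291 is smaller: the convergent 13/3 is closer to x than 95/22.

13/3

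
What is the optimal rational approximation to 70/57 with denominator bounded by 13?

16/13

Expand x = 70/57 as a continued fraction with the Euclidean algorithm:
  70 = 1*57 + 13, so a_0 = 1.
  57 = 4*13 + 5, so a_1 = 4.
  13 = 2*5 + 3, so a_2 = 2.
  5 = 1*3 + 2, so a_3 = 1.
  3 = 1*2 + 1, so a_4 = 1.
  2 = 2*1 + 0, so a_5 = 2.
so x = [1; 4, 2, 1, 1, 2].
Convergents (p_i = a_i*p_{i-1} + p_{i-2}, q_i = a_i*q_{i-1} + q_{i-2} with p_{-2}=0, p_{-1}=1, q_{-2}=1, q_{-1}=0), until the denominator exceeds 13:
  i=0: a_0=1, p_0 = 1*1 + 0 = 1, q_0 = 1*0 + 1 = 1.
  i=1: a_1=4, p_1 = 4*1 + 1 = 5, q_1 = 4*1 + 0 = 4.
  i=2: a_2=2, p_2 = 2*5 + 1 = 11, q_2 = 2*4 + 1 = 9.
  i=3: a_3=1, p_3 = 1*11 + 5 = 16, q_3 = 1*9 + 4 = 13.
  i=4: a_4=1, p_4 = 1*16 + 11 = 27, q_4 = 1*13 + 9 = 22.
q_4 = 22 > 13, so the last convergent with denominator <= 13 is p_3/q_3 = 16/13.
The closest fraction with denominator <= 13 is either p_3/q_3 or the intermediate fraction (k*p_3 + p_2)/(k*q_3 + q_2) with the largest k >= 1 whose denominator stays <= 13; these approach x as k grows, and every other convergent or intermediate fraction in range is farther away.
Largest k: floor((13 - q_2)/q_3) = floor((13 - 9)/13) = 0.
Since k = 0, no intermediate fraction beyond p_3/q_3 has denominator <= 13, so the convergent 16/13 is the closest (its error is |70*13 - 16*57|/(57*13) = 2/741).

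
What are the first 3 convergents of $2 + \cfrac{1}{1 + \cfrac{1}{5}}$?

Using the convergent recurrence p_i = a_i*p_{i-1} + p_{i-2}, q_i = a_i*q_{i-1} + q_{i-2} with p_{-2}=0, p_{-1}=1, q_{-2}=1, q_{-1}=0:
  i=0: a_0=2, p_0 = 2*1 + 0 = 2, q_0 = 2*0 + 1 = 1.
  i=1: a_1=1, p_1 = 1*2 + 1 = 3, q_1 = 1*1 + 0 = 1.
  i=2: a_2=5, p_2 = 5*3 + 2 = 17, q_2 = 5*1 + 1 = 6.

2/1, 3/1, 17/6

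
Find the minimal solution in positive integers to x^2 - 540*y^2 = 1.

First expand sqrt(540) as a continued fraction. With x_i = (sqrt(540) + m_i)/d_i and (m_0, d_0) = (0, 1): a_0 = floor(sqrt(540)) = 23, since 23^2 = 529 <= 540 < 576 = 24^2.
Iterate m_{i+1} = d_i*a_i - m_i, d_{i+1} = (540 - m_{i+1}^2)/d_i, a_{i+1} = floor((a_0 + m_{i+1})/d_{i+1}):
  m_1 = 1*23 - 0 = 23, d_1 = (540 - 23^2)/1 = 11/1 = 11, a_1 = floor((23 + 23)/11) = 4.
  m_2 = 11*4 - 23 = 21, d_2 = (540 - 21^2)/11 = 99/11 = 9, a_2 = floor((23 + 21)/9) = 4.
  m_3 = 9*4 - 21 = 15, d_3 = (540 - 15^2)/9 = 315/9 = 35, a_3 = floor((23 + 15)/35) = 1.
  m_4 = 35*1 - 15 = 20, d_4 = (540 - 20^2)/35 = 140/35 = 4, a_4 = floor((23 + 20)/4) = 10.
  m_5 = 4*10 - 20 = 20, d_5 = (540 - 20^2)/4 = 140/4 = 35, a_5 = floor((23 + 20)/35) = 1.
  m_6 = 35*1 - 20 = 15, d_6 = (540 - 15^2)/35 = 315/35 = 9, a_6 = floor((23 + 15)/9) = 4.
  m_7 = 9*4 - 15 = 21, d_7 = (540 - 21^2)/9 = 99/9 = 11, a_7 = floor((23 + 21)/11) = 4.
  m_8 = 11*4 - 21 = 23, d_8 = (540 - 23^2)/11 = 11/11 = 1, a_8 = floor((23 + 23)/1) = 46.
  m_9 = 1*46 - 23 = 23, d_9 = (540 - 23^2)/1 = 11/1 = 11: (m_9, d_9) = (m_1, d_1) = (23, 11), so from here the quotients repeat a_1, ..., a_8; the period length is 8.
So sqrt(540) = [23; (4, 4, 1, 10, 1, 4, 4, 46)] with period length k = 8.
k is even, so the fundamental solution of x^2 - 540y^2 = 1 is (p_{k-1}, q_{k-1}) = (p_7, q_7); compute convergents through index 7.
Convergents (p_i = a_i*p_{i-1} + p_{i-2}, q_i = a_i*q_{i-1} + q_{i-2} with p_{-2}=0, p_{-1}=1, q_{-2}=1, q_{-1}=0):
  i=0: a_0=23, p_0 = 23*1 + 0 = 23, q_0 = 23*0 + 1 = 1.
  i=1: a_1=4, p_1 = 4*23 + 1 = 93, q_1 = 4*1 + 0 = 4.
  i=2: a_2=4, p_2 = 4*93 + 23 = 395, q_2 = 4*4 + 1 = 17.
  i=3: a_3=1, p_3 = 1*395 + 93 = 488, q_3 = 1*17 + 4 = 21.
  i=4: a_4=10, p_4 = 10*488 + 395 = 5275, q_4 = 10*21 + 17 = 227.
  i=5: a_5=1, p_5 = 1*5275 + 488 = 5763, q_5 = 1*227 + 21 = 248.
  i=6: a_6=4, p_6 = 4*5763 + 5275 = 28327, q_6 = 4*248 + 227 = 1219.
  i=7: a_7=4, p_7 = 4*28327 + 5763 = 119071, q_7 = 4*1219 + 248 = 5124.
Check: 119071^2 - 540*5124^2 = 14177903041 - 14177903040 = 1, so (x, y) = (119071, 5124) solves the equation, and by the theorem it is the least positive solution.

(x, y) = (119071, 5124)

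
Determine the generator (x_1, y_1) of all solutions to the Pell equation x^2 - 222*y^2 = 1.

First expand sqrt(222) as a continued fraction. With x_i = (sqrt(222) + m_i)/d_i and (m_0, d_0) = (0, 1): a_0 = floor(sqrt(222)) = 14, since 14^2 = 196 <= 222 < 225 = 15^2.
Iterate m_{i+1} = d_i*a_i - m_i, d_{i+1} = (222 - m_{i+1}^2)/d_i, a_{i+1} = floor((a_0 + m_{i+1})/d_{i+1}):
  m_1 = 1*14 - 0 = 14, d_1 = (222 - 14^2)/1 = 26/1 = 26, a_1 = floor((14 + 14)/26) = 1.
  m_2 = 26*1 - 14 = 12, d_2 = (222 - 12^2)/26 = 78/26 = 3, a_2 = floor((14 + 12)/3) = 8.
  m_3 = 3*8 - 12 = 12, d_3 = (222 - 12^2)/3 = 78/3 = 26, a_3 = floor((14 + 12)/26) = 1.
  m_4 = 26*1 - 12 = 14, d_4 = (222 - 14^2)/26 = 26/26 = 1, a_4 = floor((14 + 14)/1) = 28.
  m_5 = 1*28 - 14 = 14, d_5 = (222 - 14^2)/1 = 26/1 = 26: (m_5, d_5) = (m_1, d_1) = (14, 26), so from here the quotients repeat a_1, ..., a_4; the period length is 4.
So sqrt(222) = [14; (1, 8, 1, 28)] with period length k = 4.
k is even, so the fundamental solution of x^2 - 222y^2 = 1 is (p_{k-1}, q_{k-1}) = (p_3, q_3); compute convergents through index 3.
Convergents (p_i = a_i*p_{i-1} + p_{i-2}, q_i = a_i*q_{i-1} + q_{i-2} with p_{-2}=0, p_{-1}=1, q_{-2}=1, q_{-1}=0):
  i=0: a_0=14, p_0 = 14*1 + 0 = 14, q_0 = 14*0 + 1 = 1.
  i=1: a_1=1, p_1 = 1*14 + 1 = 15, q_1 = 1*1 + 0 = 1.
  i=2: a_2=8, p_2 = 8*15 + 14 = 134, q_2 = 8*1 + 1 = 9.
  i=3: a_3=1, p_3 = 1*134 + 15 = 149, q_3 = 1*9 + 1 = 10.
Check: 149^2 - 222*10^2 = 22201 - 22200 = 1, so (x, y) = (149, 10) solves the equation, and by the theorem it is the least positive solution.

(x, y) = (149, 10)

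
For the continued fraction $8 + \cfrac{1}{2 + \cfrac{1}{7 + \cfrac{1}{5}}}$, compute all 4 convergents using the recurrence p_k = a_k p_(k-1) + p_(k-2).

Using the convergent recurrence p_i = a_i*p_{i-1} + p_{i-2}, q_i = a_i*q_{i-1} + q_{i-2} with p_{-2}=0, p_{-1}=1, q_{-2}=1, q_{-1}=0:
  i=0: a_0=8, p_0 = 8*1 + 0 = 8, q_0 = 8*0 + 1 = 1.
  i=1: a_1=2, p_1 = 2*8 + 1 = 17, q_1 = 2*1 + 0 = 2.
  i=2: a_2=7, p_2 = 7*17 + 8 = 127, q_2 = 7*2 + 1 = 15.
  i=3: a_3=5, p_3 = 5*127 + 17 = 652, q_3 = 5*15 + 2 = 77.

8/1, 17/2, 127/15, 652/77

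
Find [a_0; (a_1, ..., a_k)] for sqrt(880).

Write x_i = (sqrt(880) + m_i)/d_i with (m_0, d_0) = (0, 1). a_0 = floor(sqrt(880)) = 29, since 29^2 = 841 <= 880 < 900 = 30^2.
Iterate m_{i+1} = d_i*a_i - m_i, d_{i+1} = (880 - m_{i+1}^2)/d_i, a_{i+1} = floor((a_0 + m_{i+1})/d_{i+1}):
  m_1 = 1*29 - 0 = 29, d_1 = (880 - 29^2)/1 = 39/1 = 39, a_1 = floor((29 + 29)/39) = 1.
  m_2 = 39*1 - 29 = 10, d_2 = (880 - 10^2)/39 = 780/39 = 20, a_2 = floor((29 + 10)/20) = 1.
  m_3 = 20*1 - 10 = 10, d_3 = (880 - 10^2)/20 = 780/20 = 39, a_3 = floor((29 + 10)/39) = 1.
  m_4 = 39*1 - 10 = 29, d_4 = (880 - 29^2)/39 = 39/39 = 1, a_4 = floor((29 + 29)/1) = 58.
  m_5 = 1*58 - 29 = 29, d_5 = (880 - 29^2)/1 = 39/1 = 39: (m_5, d_5) = (m_1, d_1) = (29, 39), so from here the quotients repeat a_1, ..., a_4; the period length is 4.
Hence the expansion of sqrt(880) is a_0 = 29 followed by the repeating block 1, 1, 1, 58 (period 4).

[29; (1, 1, 1, 58)]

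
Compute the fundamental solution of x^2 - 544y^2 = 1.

(x, y) = (2449, 105)

First expand sqrt(544) as a continued fraction. With x_i = (sqrt(544) + m_i)/d_i and (m_0, d_0) = (0, 1): a_0 = floor(sqrt(544)) = 23, since 23^2 = 529 <= 544 < 576 = 24^2.
Iterate m_{i+1} = d_i*a_i - m_i, d_{i+1} = (544 - m_{i+1}^2)/d_i, a_{i+1} = floor((a_0 + m_{i+1})/d_{i+1}):
  m_1 = 1*23 - 0 = 23, d_1 = (544 - 23^2)/1 = 15/1 = 15, a_1 = floor((23 + 23)/15) = 3.
  m_2 = 15*3 - 23 = 22, d_2 = (544 - 22^2)/15 = 60/15 = 4, a_2 = floor((23 + 22)/4) = 11.
  m_3 = 4*11 - 22 = 22, d_3 = (544 - 22^2)/4 = 60/4 = 15, a_3 = floor((23 + 22)/15) = 3.
  m_4 = 15*3 - 22 = 23, d_4 = (544 - 23^2)/15 = 15/15 = 1, a_4 = floor((23 + 23)/1) = 46.
  m_5 = 1*46 - 23 = 23, d_5 = (544 - 23^2)/1 = 15/1 = 15: (m_5, d_5) = (m_1, d_1) = (23, 15), so from here the quotients repeat a_1, ..., a_4; the period length is 4.
So sqrt(544) = [23; (3, 11, 3, 46)] with period length k = 4.
k is even, so the fundamental solution of x^2 - 544y^2 = 1 is (p_{k-1}, q_{k-1}) = (p_3, q_3); compute convergents through index 3.
Convergents (p_i = a_i*p_{i-1} + p_{i-2}, q_i = a_i*q_{i-1} + q_{i-2} with p_{-2}=0, p_{-1}=1, q_{-2}=1, q_{-1}=0):
  i=0: a_0=23, p_0 = 23*1 + 0 = 23, q_0 = 23*0 + 1 = 1.
  i=1: a_1=3, p_1 = 3*23 + 1 = 70, q_1 = 3*1 + 0 = 3.
  i=2: a_2=11, p_2 = 11*70 + 23 = 793, q_2 = 11*3 + 1 = 34.
  i=3: a_3=3, p_3 = 3*793 + 70 = 2449, q_3 = 3*34 + 3 = 105.
Check: 2449^2 - 544*105^2 = 5997601 - 5997600 = 1, so (x, y) = (2449, 105) solves the equation, and by the theorem it is the least positive solution.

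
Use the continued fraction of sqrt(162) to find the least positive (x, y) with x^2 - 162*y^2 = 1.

First expand sqrt(162) as a continued fraction. With x_i = (sqrt(162) + m_i)/d_i and (m_0, d_0) = (0, 1): a_0 = floor(sqrt(162)) = 12, since 12^2 = 144 <= 162 < 169 = 13^2.
Iterate m_{i+1} = d_i*a_i - m_i, d_{i+1} = (162 - m_{i+1}^2)/d_i, a_{i+1} = floor((a_0 + m_{i+1})/d_{i+1}):
  m_1 = 1*12 - 0 = 12, d_1 = (162 - 12^2)/1 = 18/1 = 18, a_1 = floor((12 + 12)/18) = 1.
  m_2 = 18*1 - 12 = 6, d_2 = (162 - 6^2)/18 = 126/18 = 7, a_2 = floor((12 + 6)/7) = 2.
  m_3 = 7*2 - 6 = 8, d_3 = (162 - 8^2)/7 = 98/7 = 14, a_3 = floor((12 + 8)/14) = 1.
  m_4 = 14*1 - 8 = 6, d_4 = (162 - 6^2)/14 = 126/14 = 9, a_4 = floor((12 + 6)/9) = 2.
  m_5 = 9*2 - 6 = 12, d_5 = (162 - 12^2)/9 = 18/9 = 2, a_5 = floor((12 + 12)/2) = 12.
  m_6 = 2*12 - 12 = 12, d_6 = (162 - 12^2)/2 = 18/2 = 9, a_6 = floor((12 + 12)/9) = 2.
  m_7 = 9*2 - 12 = 6, d_7 = (162 - 6^2)/9 = 126/9 = 14, a_7 = floor((12 + 6)/14) = 1.
  m_8 = 14*1 - 6 = 8, d_8 = (162 - 8^2)/14 = 98/14 = 7, a_8 = floor((12 + 8)/7) = 2.
  m_9 = 7*2 - 8 = 6, d_9 = (162 - 6^2)/7 = 126/7 = 18, a_9 = floor((12 + 6)/18) = 1.
  m_10 = 18*1 - 6 = 12, d_10 = (162 - 12^2)/18 = 18/18 = 1, a_10 = floor((12 + 12)/1) = 24.
  m_11 = 1*24 - 12 = 12, d_11 = (162 - 12^2)/1 = 18/1 = 18: (m_11, d_11) = (m_1, d_1) = (12, 18), so from here the quotients repeat a_1, ..., a_10; the period length is 10.
So sqrt(162) = [12; (1, 2, 1, 2, 12, 2, 1, 2, 1, 24)] with period length k = 10.
k is even, so the fundamental solution of x^2 - 162y^2 = 1 is (p_{k-1}, q_{k-1}) = (p_9, q_9); compute convergents through index 9.
Convergents (p_i = a_i*p_{i-1} + p_{i-2}, q_i = a_i*q_{i-1} + q_{i-2} with p_{-2}=0, p_{-1}=1, q_{-2}=1, q_{-1}=0):
  i=0: a_0=12, p_0 = 12*1 + 0 = 12, q_0 = 12*0 + 1 = 1.
  i=1: a_1=1, p_1 = 1*12 + 1 = 13, q_1 = 1*1 + 0 = 1.
  i=2: a_2=2, p_2 = 2*13 + 12 = 38, q_2 = 2*1 + 1 = 3.
  i=3: a_3=1, p_3 = 1*38 + 13 = 51, q_3 = 1*3 + 1 = 4.
  i=4: a_4=2, p_4 = 2*51 + 38 = 140, q_4 = 2*4 + 3 = 11.
  i=5: a_5=12, p_5 = 12*140 + 51 = 1731, q_5 = 12*11 + 4 = 136.
  i=6: a_6=2, p_6 = 2*1731 + 140 = 3602, q_6 = 2*136 + 11 = 283.
  i=7: a_7=1, p_7 = 1*3602 + 1731 = 5333, q_7 = 1*283 + 136 = 419.
  i=8: a_8=2, p_8 = 2*5333 + 3602 = 14268, q_8 = 2*419 + 283 = 1121.
  i=9: a_9=1, p_9 = 1*14268 + 5333 = 19601, q_9 = 1*1121 + 419 = 1540.
Check: 19601^2 - 162*1540^2 = 384199201 - 384199200 = 1, so (x, y) = (19601, 1540) solves the equation, and by the theorem it is the least positive solution.

(x, y) = (19601, 1540)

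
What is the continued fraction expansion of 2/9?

[0; 4, 2]

Run the Euclidean algorithm on 2 and 9; the successive quotients are the partial quotients a_0, a_1, ... (each step inverts the fractional part left over by the previous one):
  2 = 0*9 + 2, so a_0 = 0.
  9 = 4*2 + 1, so a_1 = 4.
  2 = 2*1 + 0, so a_2 = 2.
The remainder reaches 0 after 3 divisions, so the expansion has 3 partial quotients, read off in order.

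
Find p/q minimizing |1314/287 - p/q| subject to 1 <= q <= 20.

Expand x = 1314/287 as a continued fraction with the Euclidean algorithm:
  1314 = 4*287 + 166, so a_0 = 4.
  287 = 1*166 + 121, so a_1 = 1.
  166 = 1*121 + 45, so a_2 = 1.
  121 = 2*45 + 31, so a_3 = 2.
  45 = 1*31 + 14, so a_4 = 1.
  31 = 2*14 + 3, so a_5 = 2.
  14 = 4*3 + 2, so a_6 = 4.
  3 = 1*2 + 1, so a_7 = 1.
  2 = 2*1 + 0, so a_8 = 2.
so x = [4; 1, 1, 2, 1, 2, 4, 1, 2].
Convergents (p_i = a_i*p_{i-1} + p_{i-2}, q_i = a_i*q_{i-1} + q_{i-2} with p_{-2}=0, p_{-1}=1, q_{-2}=1, q_{-1}=0), until the denominator exceeds 20:
  i=0: a_0=4, p_0 = 4*1 + 0 = 4, q_0 = 4*0 + 1 = 1.
  i=1: a_1=1, p_1 = 1*4 + 1 = 5, q_1 = 1*1 + 0 = 1.
  i=2: a_2=1, p_2 = 1*5 + 4 = 9, q_2 = 1*1 + 1 = 2.
  i=3: a_3=2, p_3 = 2*9 + 5 = 23, q_3 = 2*2 + 1 = 5.
  i=4: a_4=1, p_4 = 1*23 + 9 = 32, q_4 = 1*5 + 2 = 7.
  i=5: a_5=2, p_5 = 2*32 + 23 = 87, q_5 = 2*7 + 5 = 19.
  i=6: a_6=4, p_6 = 4*87 + 32 = 380, q_6 = 4*19 + 7 = 83.
q_6 = 83 > 20, so the last convergent with denominator <= 20 is p_5/q_5 = 87/19.
The closest fraction with denominator <= 20 is either p_5/q_5 or the intermediate fraction (k*p_5 + p_4)/(k*q_5 + q_4) with the largest k >= 1 whose denominator stays <= 20; these approach x as k grows, and every other convergent or intermediate fraction in range is farther away.
Largest k: floor((20 - q_4)/q_5) = floor((20 - 7)/19) = 0.
Since k = 0, no intermediate fraction beyond p_5/q_5 has denominator <= 20, so the convergent 87/19 is the closest (its error is |1314*19 - 87*287|/(287*19) = 3/5453).

87/19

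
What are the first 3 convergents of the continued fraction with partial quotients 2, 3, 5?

2/1, 7/3, 37/16

Using the convergent recurrence p_i = a_i*p_{i-1} + p_{i-2}, q_i = a_i*q_{i-1} + q_{i-2} with p_{-2}=0, p_{-1}=1, q_{-2}=1, q_{-1}=0:
  i=0: a_0=2, p_0 = 2*1 + 0 = 2, q_0 = 2*0 + 1 = 1.
  i=1: a_1=3, p_1 = 3*2 + 1 = 7, q_1 = 3*1 + 0 = 3.
  i=2: a_2=5, p_2 = 5*7 + 2 = 37, q_2 = 5*3 + 1 = 16.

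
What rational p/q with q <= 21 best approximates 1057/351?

Expand x = 1057/351 as a continued fraction with the Euclidean algorithm:
  1057 = 3*351 + 4, so a_0 = 3.
  351 = 87*4 + 3, so a_1 = 87.
  4 = 1*3 + 1, so a_2 = 1.
  3 = 3*1 + 0, so a_3 = 3.
so x = [3; 87, 1, 3].
Convergents (p_i = a_i*p_{i-1} + p_{i-2}, q_i = a_i*q_{i-1} + q_{i-2} with p_{-2}=0, p_{-1}=1, q_{-2}=1, q_{-1}=0), until the denominator exceeds 21:
  i=0: a_0=3, p_0 = 3*1 + 0 = 3, q_0 = 3*0 + 1 = 1.
  i=1: a_1=87, p_1 = 87*3 + 1 = 262, q_1 = 87*1 + 0 = 87.
q_1 = 87 > 21, so the last convergent with denominator <= 21 is p_0/q_0 = 3/1.
The closest fraction with denominator <= 21 is either p_0/q_0 or the intermediate fraction (k*p_0 + p_{-1})/(k*q_0 + q_{-1}) with the largest k >= 1 whose denominator stays <= 21; these approach x as k grows, and every other convergent or intermediate fraction in range is farther away.
Largest k: floor((21 - q_{-1})/q_0) = floor((21 - 0)/1) = 21 (using the seeds p_{-1} = 1, q_{-1} = 0).
That gives (21*3 + 1)/(21*1 + 0) = 64/21.
Compare the errors: |x - 3/1| = |1057*1 - 3*351|/(351*1) = 4/351, and |x - 64/21| = |1057*21 - 64*351|/(351*21) = 267/7371.
Cross-multiplying, 4*7371 = 29484 < 93717 = 267*351, so 4/351 is smaller: the convergent 3/1 is closer to x than 64/21.

3/1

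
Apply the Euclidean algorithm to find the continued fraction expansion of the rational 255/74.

Run the Euclidean algorithm on 255 and 74; the successive quotients are the partial quotients a_0, a_1, ... (each step inverts the fractional part left over by the previous one):
  255 = 3*74 + 33, so a_0 = 3.
  74 = 2*33 + 8, so a_1 = 2.
  33 = 4*8 + 1, so a_2 = 4.
  8 = 8*1 + 0, so a_3 = 8.
The remainder reaches 0 after 4 divisions, so the expansion has 4 partial quotients, read off in order.

[3; 2, 4, 8]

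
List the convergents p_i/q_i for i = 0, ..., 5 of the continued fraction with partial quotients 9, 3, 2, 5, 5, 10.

Using the convergent recurrence p_i = a_i*p_{i-1} + p_{i-2}, q_i = a_i*q_{i-1} + q_{i-2} with p_{-2}=0, p_{-1}=1, q_{-2}=1, q_{-1}=0:
  i=0: a_0=9, p_0 = 9*1 + 0 = 9, q_0 = 9*0 + 1 = 1.
  i=1: a_1=3, p_1 = 3*9 + 1 = 28, q_1 = 3*1 + 0 = 3.
  i=2: a_2=2, p_2 = 2*28 + 9 = 65, q_2 = 2*3 + 1 = 7.
  i=3: a_3=5, p_3 = 5*65 + 28 = 353, q_3 = 5*7 + 3 = 38.
  i=4: a_4=5, p_4 = 5*353 + 65 = 1830, q_4 = 5*38 + 7 = 197.
  i=5: a_5=10, p_5 = 10*1830 + 353 = 18653, q_5 = 10*197 + 38 = 2008.

9/1, 28/3, 65/7, 353/38, 1830/197, 18653/2008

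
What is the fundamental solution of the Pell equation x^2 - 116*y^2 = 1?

(x, y) = (9801, 910)

First expand sqrt(116) as a continued fraction. With x_i = (sqrt(116) + m_i)/d_i and (m_0, d_0) = (0, 1): a_0 = floor(sqrt(116)) = 10, since 10^2 = 100 <= 116 < 121 = 11^2.
Iterate m_{i+1} = d_i*a_i - m_i, d_{i+1} = (116 - m_{i+1}^2)/d_i, a_{i+1} = floor((a_0 + m_{i+1})/d_{i+1}):
  m_1 = 1*10 - 0 = 10, d_1 = (116 - 10^2)/1 = 16/1 = 16, a_1 = floor((10 + 10)/16) = 1.
  m_2 = 16*1 - 10 = 6, d_2 = (116 - 6^2)/16 = 80/16 = 5, a_2 = floor((10 + 6)/5) = 3.
  m_3 = 5*3 - 6 = 9, d_3 = (116 - 9^2)/5 = 35/5 = 7, a_3 = floor((10 + 9)/7) = 2.
  m_4 = 7*2 - 9 = 5, d_4 = (116 - 5^2)/7 = 91/7 = 13, a_4 = floor((10 + 5)/13) = 1.
  m_5 = 13*1 - 5 = 8, d_5 = (116 - 8^2)/13 = 52/13 = 4, a_5 = floor((10 + 8)/4) = 4.
  m_6 = 4*4 - 8 = 8, d_6 = (116 - 8^2)/4 = 52/4 = 13, a_6 = floor((10 + 8)/13) = 1.
  m_7 = 13*1 - 8 = 5, d_7 = (116 - 5^2)/13 = 91/13 = 7, a_7 = floor((10 + 5)/7) = 2.
  m_8 = 7*2 - 5 = 9, d_8 = (116 - 9^2)/7 = 35/7 = 5, a_8 = floor((10 + 9)/5) = 3.
  m_9 = 5*3 - 9 = 6, d_9 = (116 - 6^2)/5 = 80/5 = 16, a_9 = floor((10 + 6)/16) = 1.
  m_10 = 16*1 - 6 = 10, d_10 = (116 - 10^2)/16 = 16/16 = 1, a_10 = floor((10 + 10)/1) = 20.
  m_11 = 1*20 - 10 = 10, d_11 = (116 - 10^2)/1 = 16/1 = 16: (m_11, d_11) = (m_1, d_1) = (10, 16), so from here the quotients repeat a_1, ..., a_10; the period length is 10.
So sqrt(116) = [10; (1, 3, 2, 1, 4, 1, 2, 3, 1, 20)] with period length k = 10.
k is even, so the fundamental solution of x^2 - 116y^2 = 1 is (p_{k-1}, q_{k-1}) = (p_9, q_9); compute convergents through index 9.
Convergents (p_i = a_i*p_{i-1} + p_{i-2}, q_i = a_i*q_{i-1} + q_{i-2} with p_{-2}=0, p_{-1}=1, q_{-2}=1, q_{-1}=0):
  i=0: a_0=10, p_0 = 10*1 + 0 = 10, q_0 = 10*0 + 1 = 1.
  i=1: a_1=1, p_1 = 1*10 + 1 = 11, q_1 = 1*1 + 0 = 1.
  i=2: a_2=3, p_2 = 3*11 + 10 = 43, q_2 = 3*1 + 1 = 4.
  i=3: a_3=2, p_3 = 2*43 + 11 = 97, q_3 = 2*4 + 1 = 9.
  i=4: a_4=1, p_4 = 1*97 + 43 = 140, q_4 = 1*9 + 4 = 13.
  i=5: a_5=4, p_5 = 4*140 + 97 = 657, q_5 = 4*13 + 9 = 61.
  i=6: a_6=1, p_6 = 1*657 + 140 = 797, q_6 = 1*61 + 13 = 74.
  i=7: a_7=2, p_7 = 2*797 + 657 = 2251, q_7 = 2*74 + 61 = 209.
  i=8: a_8=3, p_8 = 3*2251 + 797 = 7550, q_8 = 3*209 + 74 = 701.
  i=9: a_9=1, p_9 = 1*7550 + 2251 = 9801, q_9 = 1*701 + 209 = 910.
Check: 9801^2 - 116*910^2 = 96059601 - 96059600 = 1, so (x, y) = (9801, 910) solves the equation, and by the theorem it is the least positive solution.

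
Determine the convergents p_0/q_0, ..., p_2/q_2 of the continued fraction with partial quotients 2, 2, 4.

2/1, 5/2, 22/9

Using the convergent recurrence p_i = a_i*p_{i-1} + p_{i-2}, q_i = a_i*q_{i-1} + q_{i-2} with p_{-2}=0, p_{-1}=1, q_{-2}=1, q_{-1}=0:
  i=0: a_0=2, p_0 = 2*1 + 0 = 2, q_0 = 2*0 + 1 = 1.
  i=1: a_1=2, p_1 = 2*2 + 1 = 5, q_1 = 2*1 + 0 = 2.
  i=2: a_2=4, p_2 = 4*5 + 2 = 22, q_2 = 4*2 + 1 = 9.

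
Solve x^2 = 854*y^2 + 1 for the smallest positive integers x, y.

(x, y) = (1294299, 44290)

First expand sqrt(854) as a continued fraction. With x_i = (sqrt(854) + m_i)/d_i and (m_0, d_0) = (0, 1): a_0 = floor(sqrt(854)) = 29, since 29^2 = 841 <= 854 < 900 = 30^2.
Iterate m_{i+1} = d_i*a_i - m_i, d_{i+1} = (854 - m_{i+1}^2)/d_i, a_{i+1} = floor((a_0 + m_{i+1})/d_{i+1}):
  m_1 = 1*29 - 0 = 29, d_1 = (854 - 29^2)/1 = 13/1 = 13, a_1 = floor((29 + 29)/13) = 4.
  m_2 = 13*4 - 29 = 23, d_2 = (854 - 23^2)/13 = 325/13 = 25, a_2 = floor((29 + 23)/25) = 2.
  m_3 = 25*2 - 23 = 27, d_3 = (854 - 27^2)/25 = 125/25 = 5, a_3 = floor((29 + 27)/5) = 11.
  m_4 = 5*11 - 27 = 28, d_4 = (854 - 28^2)/5 = 70/5 = 14, a_4 = floor((29 + 28)/14) = 4.
  m_5 = 14*4 - 28 = 28, d_5 = (854 - 28^2)/14 = 70/14 = 5, a_5 = floor((29 + 28)/5) = 11.
  m_6 = 5*11 - 28 = 27, d_6 = (854 - 27^2)/5 = 125/5 = 25, a_6 = floor((29 + 27)/25) = 2.
  m_7 = 25*2 - 27 = 23, d_7 = (854 - 23^2)/25 = 325/25 = 13, a_7 = floor((29 + 23)/13) = 4.
  m_8 = 13*4 - 23 = 29, d_8 = (854 - 29^2)/13 = 13/13 = 1, a_8 = floor((29 + 29)/1) = 58.
  m_9 = 1*58 - 29 = 29, d_9 = (854 - 29^2)/1 = 13/1 = 13: (m_9, d_9) = (m_1, d_1) = (29, 13), so from here the quotients repeat a_1, ..., a_8; the period length is 8.
So sqrt(854) = [29; (4, 2, 11, 4, 11, 2, 4, 58)] with period length k = 8.
k is even, so the fundamental solution of x^2 - 854y^2 = 1 is (p_{k-1}, q_{k-1}) = (p_7, q_7); compute convergents through index 7.
Convergents (p_i = a_i*p_{i-1} + p_{i-2}, q_i = a_i*q_{i-1} + q_{i-2} with p_{-2}=0, p_{-1}=1, q_{-2}=1, q_{-1}=0):
  i=0: a_0=29, p_0 = 29*1 + 0 = 29, q_0 = 29*0 + 1 = 1.
  i=1: a_1=4, p_1 = 4*29 + 1 = 117, q_1 = 4*1 + 0 = 4.
  i=2: a_2=2, p_2 = 2*117 + 29 = 263, q_2 = 2*4 + 1 = 9.
  i=3: a_3=11, p_3 = 11*263 + 117 = 3010, q_3 = 11*9 + 4 = 103.
  i=4: a_4=4, p_4 = 4*3010 + 263 = 12303, q_4 = 4*103 + 9 = 421.
  i=5: a_5=11, p_5 = 11*12303 + 3010 = 138343, q_5 = 11*421 + 103 = 4734.
  i=6: a_6=2, p_6 = 2*138343 + 12303 = 288989, q_6 = 2*4734 + 421 = 9889.
  i=7: a_7=4, p_7 = 4*288989 + 138343 = 1294299, q_7 = 4*9889 + 4734 = 44290.
Check: 1294299^2 - 854*44290^2 = 1675209901401 - 1675209901400 = 1, so (x, y) = (1294299, 44290) solves the equation, and by the theorem it is the least positive solution.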